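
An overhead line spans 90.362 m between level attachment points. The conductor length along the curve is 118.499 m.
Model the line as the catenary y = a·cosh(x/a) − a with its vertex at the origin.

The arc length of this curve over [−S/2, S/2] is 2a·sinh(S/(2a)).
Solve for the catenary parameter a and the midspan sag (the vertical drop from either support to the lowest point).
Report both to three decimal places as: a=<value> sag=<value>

a=34.500 sag=34.062

seed: a₀ = √(S³/(24(L−S))) = √(90.362³/(24·28.137)) = 33.054777
iter 1: u=1.366852  f(a)=+2.748e+00  f'(a)=-2.042e+00  a ← 33.054777 − (+2.748e+00/-2.042e+00) = 34.400394
iter 2: u=1.313386  f(a)=+1.767e-01  f'(a)=-1.787e+00  a ← 34.400394 − (+1.767e-01/-1.787e+00) = 34.499269
iter 3: u=1.309622  f(a)=+8.419e-04  f'(a)=-1.770e+00  a ← 34.499269 − (+8.419e-04/-1.770e+00) = 34.499744
iter 4: u=1.309604  f(a)=+1.931e-08  f'(a)=-1.770e+00  a ← 34.499744 − (+1.931e-08/-1.770e+00) = 34.499744
iter 5: u=1.309604  f(a)=+2.842e-14  f'(a)=-1.770e+00  a ← 34.499744 − (+2.842e-14/-1.770e+00) = 34.499744
converged: |Δa| < 1e-12 after 5 iterations
sag = a·(cosh(S/(2a)) − 1) = 34.499744·(cosh(1.309604) − 1) = 34.062167
T_max/T_min = cosh(S/(2a)) = 1.987316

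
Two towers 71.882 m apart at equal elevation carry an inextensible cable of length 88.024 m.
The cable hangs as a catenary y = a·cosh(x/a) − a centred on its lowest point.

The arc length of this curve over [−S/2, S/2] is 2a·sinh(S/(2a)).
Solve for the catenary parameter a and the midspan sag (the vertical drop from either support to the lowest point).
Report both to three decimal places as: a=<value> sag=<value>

a=31.956 sag=22.434

seed: a₀ = √(S³/(24(L−S))) = √(71.882³/(24·16.142)) = 30.963207
iter 1: u=1.160765  f(a)=+1.123e+00  f'(a)=-1.190e+00  a ← 30.963207 − (+1.123e+00/-1.190e+00) = 31.906858
iter 2: u=1.126435  f(a)=+5.338e-02  f'(a)=-1.079e+00  a ← 31.906858 − (+5.338e-02/-1.079e+00) = 31.956316
iter 3: u=1.124692  f(a)=+1.340e-04  f'(a)=-1.074e+00  a ← 31.956316 − (+1.340e-04/-1.074e+00) = 31.956440
iter 4: u=1.124687  f(a)=+8.482e-10  f'(a)=-1.074e+00  a ← 31.956440 − (+8.482e-10/-1.074e+00) = 31.956440
iter 5: u=1.124687  f(a)=+0.000e+00  f'(a)=-1.074e+00  a ← 31.956440 − (+0.000e+00/-1.074e+00) = 31.956440
converged: |Δa| < 1e-12 after 5 iterations
sag = a·(cosh(S/(2a)) − 1) = 31.956440·(cosh(1.124687) − 1) = 22.433542
T_max/T_min = cosh(S/(2a)) = 1.702004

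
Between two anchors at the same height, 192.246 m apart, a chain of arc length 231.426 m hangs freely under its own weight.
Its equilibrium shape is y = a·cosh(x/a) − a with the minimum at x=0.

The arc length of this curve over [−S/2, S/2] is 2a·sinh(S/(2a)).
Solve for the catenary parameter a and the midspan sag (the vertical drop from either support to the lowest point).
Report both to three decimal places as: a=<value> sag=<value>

seed: a₀ = √(S³/(24(L−S))) = √(192.246³/(24·39.180)) = 86.925687
iter 1: u=1.105807  f(a)=+2.466e+00  f'(a)=-1.017e+00  a ← 86.925687 − (+2.466e+00/-1.017e+00) = 89.351799
iter 2: u=1.075781  f(a)=+1.070e-01  f'(a)=-9.301e-01  a ← 89.351799 − (+1.070e-01/-9.301e-01) = 89.466868
iter 3: u=1.074398  f(a)=+2.218e-04  f'(a)=-9.263e-01  a ← 89.466868 − (+2.218e-04/-9.263e-01) = 89.467107
iter 4: u=1.074395  f(a)=+9.567e-10  f'(a)=-9.263e-01  a ← 89.467107 − (+9.567e-10/-9.263e-01) = 89.467107
iter 5: u=1.074395  f(a)=+5.684e-14  f'(a)=-9.263e-01  a ← 89.467107 − (+5.684e-14/-9.263e-01) = 89.467107
converged: |Δa| < 1e-12 after 5 iterations
sag = a·(cosh(S/(2a)) − 1) = 89.467107·(cosh(1.074395) − 1) = 56.799299
T_max/T_min = cosh(S/(2a)) = 1.634862

a=89.467 sag=56.799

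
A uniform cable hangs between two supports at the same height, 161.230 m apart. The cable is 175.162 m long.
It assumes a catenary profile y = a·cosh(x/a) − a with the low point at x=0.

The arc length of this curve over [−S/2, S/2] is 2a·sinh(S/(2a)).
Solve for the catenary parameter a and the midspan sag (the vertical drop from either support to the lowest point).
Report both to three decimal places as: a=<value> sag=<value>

seed: a₀ = √(S³/(24(L−S))) = √(161.230³/(24·13.932)) = 111.958334
iter 1: u=0.720045  f(a)=+3.657e-01  f'(a)=-2.620e-01  a ← 111.958334 − (+3.657e-01/-2.620e-01) = 113.353833
iter 2: u=0.711180  f(a)=+6.949e-03  f'(a)=-2.521e-01  a ← 113.353833 − (+6.949e-03/-2.521e-01) = 113.381392
iter 3: u=0.711007  f(a)=+2.618e-06  f'(a)=-2.520e-01  a ← 113.381392 − (+2.618e-06/-2.520e-01) = 113.381402
iter 4: u=0.711007  f(a)=+3.695e-13  f'(a)=-2.520e-01  a ← 113.381402 − (+3.695e-13/-2.520e-01) = 113.381402
converged: |Δa| < 1e-12 after 4 iterations
sag = a·(cosh(S/(2a)) − 1) = 113.381402·(cosh(0.711007) − 1) = 29.886787
T_max/T_min = cosh(S/(2a)) = 1.263595

a=113.381 sag=29.887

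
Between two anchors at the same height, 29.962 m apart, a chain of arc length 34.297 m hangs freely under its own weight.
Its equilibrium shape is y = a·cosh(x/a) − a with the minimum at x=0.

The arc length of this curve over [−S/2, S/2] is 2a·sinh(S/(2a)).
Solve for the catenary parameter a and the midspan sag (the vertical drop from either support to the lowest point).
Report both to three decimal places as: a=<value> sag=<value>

seed: a₀ = √(S³/(24(L−S))) = √(29.962³/(24·4.335)) = 16.078889
iter 1: u=0.931719  f(a)=+1.921e-01  f'(a)=-5.875e-01  a ← 16.078889 − (+1.921e-01/-5.875e-01) = 16.405862
iter 2: u=0.913149  f(a)=+6.016e-03  f'(a)=-5.512e-01  a ← 16.405862 − (+6.016e-03/-5.512e-01) = 16.416776
iter 3: u=0.912542  f(a)=+6.323e-06  f'(a)=-5.501e-01  a ← 16.416776 − (+6.323e-06/-5.501e-01) = 16.416787
iter 4: u=0.912542  f(a)=+6.999e-12  f'(a)=-5.501e-01  a ← 16.416787 − (+6.999e-12/-5.501e-01) = 16.416787
converged: |Δa| < 1e-12 after 4 iterations
sag = a·(cosh(S/(2a)) − 1) = 16.416787·(cosh(0.912542) − 1) = 7.323094
T_max/T_min = cosh(S/(2a)) = 1.446073

a=16.417 sag=7.323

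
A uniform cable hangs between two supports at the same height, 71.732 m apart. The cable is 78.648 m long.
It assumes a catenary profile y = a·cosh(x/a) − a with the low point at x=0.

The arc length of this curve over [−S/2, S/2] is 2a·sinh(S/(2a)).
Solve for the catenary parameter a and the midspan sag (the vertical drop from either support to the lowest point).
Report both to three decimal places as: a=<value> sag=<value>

seed: a₀ = √(S³/(24(L−S))) = √(71.732³/(24·6.916)) = 47.155928
iter 1: u=0.760583  f(a)=+2.028e-01  f'(a)=-3.106e-01  a ← 47.155928 − (+2.028e-01/-3.106e-01) = 47.808816
iter 2: u=0.750196  f(a)=+4.289e-03  f'(a)=-2.976e-01  a ← 47.808816 − (+4.289e-03/-2.976e-01) = 47.823227
iter 3: u=0.749970  f(a)=+2.010e-06  f'(a)=-2.974e-01  a ← 47.823227 − (+2.010e-06/-2.974e-01) = 47.823234
iter 4: u=0.749970  f(a)=+4.121e-13  f'(a)=-2.974e-01  a ← 47.823234 − (+4.121e-13/-2.974e-01) = 47.823234
converged: |Δa| < 1e-12 after 4 iterations
sag = a·(cosh(S/(2a)) − 1) = 47.823234·(cosh(0.749970) − 1) = 14.091536
T_max/T_min = cosh(S/(2a)) = 1.294659

a=47.823 sag=14.092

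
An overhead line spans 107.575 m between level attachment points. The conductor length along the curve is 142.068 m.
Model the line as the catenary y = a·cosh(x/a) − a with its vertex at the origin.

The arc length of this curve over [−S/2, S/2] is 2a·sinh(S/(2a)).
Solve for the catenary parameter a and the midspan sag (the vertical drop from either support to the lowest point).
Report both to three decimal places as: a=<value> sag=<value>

a=40.521 sag=41.258

seed: a₀ = √(S³/(24(L−S))) = √(107.575³/(24·34.493)) = 38.778939
iter 1: u=1.387029  f(a)=+3.474e+00  f'(a)=-2.146e+00  a ← 38.778939 − (+3.474e+00/-2.146e+00) = 40.398126
iter 2: u=1.331436  f(a)=+2.294e-01  f'(a)=-1.871e+00  a ← 40.398126 − (+2.294e-01/-1.871e+00) = 40.520774
iter 3: u=1.327406  f(a)=+1.157e-03  f'(a)=-1.852e+00  a ← 40.520774 − (+1.157e-03/-1.852e+00) = 40.521399
iter 4: u=1.327385  f(a)=+2.977e-08  f'(a)=-1.852e+00  a ← 40.521399 − (+2.977e-08/-1.852e+00) = 40.521399
iter 5: u=1.327385  f(a)=+2.842e-14  f'(a)=-1.852e+00  a ← 40.521399 − (+2.842e-14/-1.852e+00) = 40.521399
converged: |Δa| < 1e-12 after 5 iterations
sag = a·(cosh(S/(2a)) − 1) = 40.521399·(cosh(1.327385) − 1) = 41.257651
T_max/T_min = cosh(S/(2a)) = 2.018169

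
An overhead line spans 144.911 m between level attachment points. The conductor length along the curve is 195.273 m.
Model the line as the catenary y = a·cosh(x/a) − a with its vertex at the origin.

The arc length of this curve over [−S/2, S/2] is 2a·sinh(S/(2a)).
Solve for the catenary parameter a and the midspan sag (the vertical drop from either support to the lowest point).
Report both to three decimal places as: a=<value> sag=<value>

a=52.607 sag=58.300

seed: a₀ = √(S³/(24(L−S))) = √(144.911³/(24·50.362)) = 50.175872
iter 1: u=1.444031  f(a)=+5.519e+00  f'(a)=-2.458e+00  a ← 50.175872 − (+5.519e+00/-2.458e+00) = 52.420890
iter 2: u=1.382188  f(a)=+3.920e-01  f'(a)=-2.120e+00  a ← 52.420890 − (+3.920e-01/-2.120e+00) = 52.605770
iter 3: u=1.377330  f(a)=+2.312e-03  f'(a)=-2.096e+00  a ← 52.605770 − (+2.312e-03/-2.096e+00) = 52.606873
iter 4: u=1.377301  f(a)=+8.150e-08  f'(a)=-2.095e+00  a ← 52.606873 − (+8.150e-08/-2.095e+00) = 52.606874
iter 5: u=1.377301  f(a)=+2.842e-14  f'(a)=-2.095e+00  a ← 52.606874 − (+2.842e-14/-2.095e+00) = 52.606874
converged: |Δa| < 1e-12 after 5 iterations
sag = a·(cosh(S/(2a)) − 1) = 52.606874·(cosh(1.377301) − 1) = 58.300156
T_max/T_min = cosh(S/(2a)) = 2.108223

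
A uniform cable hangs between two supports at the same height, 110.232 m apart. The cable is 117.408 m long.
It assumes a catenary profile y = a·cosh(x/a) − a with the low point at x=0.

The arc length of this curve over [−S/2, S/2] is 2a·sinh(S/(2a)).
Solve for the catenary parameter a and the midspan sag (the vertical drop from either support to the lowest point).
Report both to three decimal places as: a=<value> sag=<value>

seed: a₀ = √(S³/(24(L−S))) = √(110.232³/(24·7.176)) = 88.189056
iter 1: u=0.624976  f(a)=+1.415e-01  f'(a)=-1.692e-01  a ← 88.189056 − (+1.415e-01/-1.692e-01) = 89.025146
iter 2: u=0.619106  f(a)=+2.037e-03  f'(a)=-1.643e-01  a ← 89.025146 − (+2.037e-03/-1.643e-01) = 89.037540
iter 3: u=0.619020  f(a)=+4.360e-07  f'(a)=-1.643e-01  a ← 89.037540 − (+4.360e-07/-1.643e-01) = 89.037542
iter 4: u=0.619020  f(a)=+1.421e-14  f'(a)=-1.643e-01  a ← 89.037542 − (+1.421e-14/-1.643e-01) = 89.037542
converged: |Δa| < 1e-12 after 4 iterations
sag = a·(cosh(S/(2a)) − 1) = 89.037542·(cosh(0.619020) − 1) = 17.610681
T_max/T_min = cosh(S/(2a)) = 1.197789

a=89.038 sag=17.611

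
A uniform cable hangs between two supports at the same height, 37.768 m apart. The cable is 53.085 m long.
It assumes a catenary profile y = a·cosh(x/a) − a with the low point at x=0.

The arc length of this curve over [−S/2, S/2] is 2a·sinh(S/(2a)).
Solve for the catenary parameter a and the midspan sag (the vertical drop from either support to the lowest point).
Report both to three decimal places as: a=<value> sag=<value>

a=12.783 sag=16.677

seed: a₀ = √(S³/(24(L−S))) = √(37.768³/(24·15.317)) = 12.105800
iter 1: u=1.559913  f(a)=+1.975e+00  f'(a)=-3.202e+00  a ← 12.105800 − (+1.975e+00/-3.202e+00) = 12.722632
iter 2: u=1.484284  f(a)=+1.610e-01  f'(a)=-2.700e+00  a ← 12.722632 − (+1.610e-01/-2.700e+00) = 12.782273
iter 3: u=1.477359  f(a)=+1.280e-03  f'(a)=-2.657e+00  a ← 12.782273 − (+1.280e-03/-2.657e+00) = 12.782755
iter 4: u=1.477303  f(a)=+8.224e-08  f'(a)=-2.657e+00  a ← 12.782755 − (+8.224e-08/-2.657e+00) = 12.782755
iter 5: u=1.477303  f(a)=-1.421e-14  f'(a)=-2.657e+00  a ← 12.782755 − (-1.421e-14/-2.657e+00) = 12.782755
converged: |Δa| < 1e-12 after 5 iterations
sag = a·(cosh(S/(2a)) − 1) = 12.782755·(cosh(1.477303) − 1) = 16.677441
T_max/T_min = cosh(S/(2a)) = 2.304683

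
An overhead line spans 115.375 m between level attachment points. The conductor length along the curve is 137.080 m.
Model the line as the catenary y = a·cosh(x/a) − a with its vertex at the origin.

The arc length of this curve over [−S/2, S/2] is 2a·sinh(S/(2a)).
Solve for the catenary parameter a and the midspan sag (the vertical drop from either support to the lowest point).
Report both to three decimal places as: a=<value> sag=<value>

a=55.768 sag=32.594

seed: a₀ = √(S³/(24(L−S))) = √(115.375³/(24·21.705)) = 54.297778
iter 1: u=1.062428  f(a)=+1.258e+00  f'(a)=-8.934e-01  a ← 54.297778 − (+1.258e+00/-8.934e-01) = 55.706297
iter 2: u=1.035565  f(a)=+5.063e-02  f'(a)=-8.229e-01  a ← 55.706297 − (+5.063e-02/-8.229e-01) = 55.767827
iter 3: u=1.034423  f(a)=+8.956e-05  f'(a)=-8.199e-01  a ← 55.767827 − (+8.956e-05/-8.199e-01) = 55.767936
iter 4: u=1.034421  f(a)=+2.814e-10  f'(a)=-8.199e-01  a ← 55.767936 − (+2.814e-10/-8.199e-01) = 55.767936
iter 5: u=1.034421  f(a)=-2.842e-14  f'(a)=-8.199e-01  a ← 55.767936 − (-2.842e-14/-8.199e-01) = 55.767936
converged: |Δa| < 1e-12 after 5 iterations
sag = a·(cosh(S/(2a)) − 1) = 55.767936·(cosh(1.034421) − 1) = 32.593788
T_max/T_min = cosh(S/(2a)) = 1.584454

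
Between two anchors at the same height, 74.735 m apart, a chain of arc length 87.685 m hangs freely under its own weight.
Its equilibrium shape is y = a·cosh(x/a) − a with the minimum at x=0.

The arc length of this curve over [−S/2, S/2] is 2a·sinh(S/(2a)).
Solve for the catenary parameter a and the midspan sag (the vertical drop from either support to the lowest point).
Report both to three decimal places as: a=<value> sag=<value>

a=37.564 sag=20.170

seed: a₀ = √(S³/(24(L−S))) = √(74.735³/(24·12.950)) = 36.647601
iter 1: u=1.019644  f(a)=+6.901e-01  f'(a)=-7.830e-01  a ← 36.647601 − (+6.901e-01/-7.830e-01) = 37.528961
iter 2: u=0.995698  f(a)=+2.568e-02  f'(a)=-7.257e-01  a ← 37.528961 − (+2.568e-02/-7.257e-01) = 37.564347
iter 3: u=0.994760  f(a)=+3.860e-05  f'(a)=-7.235e-01  a ← 37.564347 − (+3.860e-05/-7.235e-01) = 37.564401
iter 4: u=0.994758  f(a)=+8.751e-11  f'(a)=-7.235e-01  a ← 37.564401 − (+8.751e-11/-7.235e-01) = 37.564401
iter 5: u=0.994758  f(a)=+2.842e-14  f'(a)=-7.235e-01  a ← 37.564401 − (+2.842e-14/-7.235e-01) = 37.564401
converged: |Δa| < 1e-12 after 5 iterations
sag = a·(cosh(S/(2a)) − 1) = 37.564401·(cosh(0.994758) − 1) = 20.169896
T_max/T_min = cosh(S/(2a)) = 1.536942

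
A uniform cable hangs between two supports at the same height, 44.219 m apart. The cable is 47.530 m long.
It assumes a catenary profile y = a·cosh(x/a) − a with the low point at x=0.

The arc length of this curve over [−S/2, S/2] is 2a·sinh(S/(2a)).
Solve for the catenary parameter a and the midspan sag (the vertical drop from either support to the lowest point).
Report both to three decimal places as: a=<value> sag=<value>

a=33.350 sag=7.601

seed: a₀ = √(S³/(24(L−S))) = √(44.219³/(24·3.311)) = 32.985887
iter 1: u=0.670272  f(a)=+7.518e-02  f'(a)=-2.099e-01  a ← 32.985887 − (+7.518e-02/-2.099e-01) = 33.344009
iter 2: u=0.663073  f(a)=+1.242e-03  f'(a)=-2.030e-01  a ← 33.344009 − (+1.242e-03/-2.030e-01) = 33.350126
iter 3: u=0.662951  f(a)=+3.515e-07  f'(a)=-2.029e-01  a ← 33.350126 − (+3.515e-07/-2.029e-01) = 33.350127
iter 4: u=0.662951  f(a)=+2.842e-14  f'(a)=-2.029e-01  a ← 33.350127 − (+2.842e-14/-2.029e-01) = 33.350127
converged: |Δa| < 1e-12 after 4 iterations
sag = a·(cosh(S/(2a)) − 1) = 33.350127·(cosh(0.662951) − 1) = 7.601139
T_max/T_min = cosh(S/(2a)) = 1.227919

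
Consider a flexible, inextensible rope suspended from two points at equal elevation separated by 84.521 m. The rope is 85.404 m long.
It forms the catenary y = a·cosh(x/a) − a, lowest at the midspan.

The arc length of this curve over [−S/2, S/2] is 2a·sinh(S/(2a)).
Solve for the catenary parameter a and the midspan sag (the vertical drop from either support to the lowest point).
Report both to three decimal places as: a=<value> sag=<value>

seed: a₀ = √(S³/(24(L−S))) = √(84.521³/(24·0.883)) = 168.795540
iter 1: u=0.250365  f(a)=+2.772e-03  f'(a)=-1.053e-02  a ← 168.795540 − (+2.772e-03/-1.053e-02) = 169.058795
iter 2: u=0.249975  f(a)=+6.497e-06  f'(a)=-1.048e-02  a ← 169.058795 − (+6.497e-06/-1.048e-02) = 169.059415
iter 3: u=0.249974  f(a)=+3.588e-11  f'(a)=-1.048e-02  a ← 169.059415 − (+3.588e-11/-1.048e-02) = 169.059415
iter 4: u=0.249974  f(a)=+1.421e-14  f'(a)=-1.048e-02  a ← 169.059415 − (+1.421e-14/-1.048e-02) = 169.059415
converged: |Δa| < 1e-12 after 4 iterations
sag = a·(cosh(S/(2a)) − 1) = 169.059415·(cosh(0.249974) − 1) = 5.309581
T_max/T_min = cosh(S/(2a)) = 1.031407

a=169.059 sag=5.310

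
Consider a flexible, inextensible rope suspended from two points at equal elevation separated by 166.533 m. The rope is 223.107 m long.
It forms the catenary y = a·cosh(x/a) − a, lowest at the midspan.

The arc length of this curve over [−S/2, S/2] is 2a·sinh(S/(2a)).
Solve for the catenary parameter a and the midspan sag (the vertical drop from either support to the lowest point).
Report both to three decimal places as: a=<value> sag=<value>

seed: a₀ = √(S³/(24(L−S))) = √(166.533³/(24·56.574)) = 58.322535
iter 1: u=1.427690  f(a)=+6.054e+00  f'(a)=-2.365e+00  a ← 58.322535 − (+6.054e+00/-2.365e+00) = 60.881800
iter 2: u=1.367675  f(a)=+4.213e-01  f'(a)=-2.047e+00  a ← 60.881800 − (+4.213e-01/-2.047e+00) = 61.087636
iter 3: u=1.363066  f(a)=+2.377e-03  f'(a)=-2.024e+00  a ← 61.087636 − (+2.377e-03/-2.024e+00) = 61.088810
iter 4: u=1.363040  f(a)=+7.666e-08  f'(a)=-2.023e+00  a ← 61.088810 − (+7.666e-08/-2.023e+00) = 61.088810
iter 5: u=1.363040  f(a)=+2.842e-14  f'(a)=-2.023e+00  a ← 61.088810 − (+2.842e-14/-2.023e+00) = 61.088810
converged: |Δa| < 1e-12 after 5 iterations
sag = a·(cosh(S/(2a)) − 1) = 61.088810·(cosh(1.363040) − 1) = 66.096197
T_max/T_min = cosh(S/(2a)) = 2.081969

a=61.089 sag=66.096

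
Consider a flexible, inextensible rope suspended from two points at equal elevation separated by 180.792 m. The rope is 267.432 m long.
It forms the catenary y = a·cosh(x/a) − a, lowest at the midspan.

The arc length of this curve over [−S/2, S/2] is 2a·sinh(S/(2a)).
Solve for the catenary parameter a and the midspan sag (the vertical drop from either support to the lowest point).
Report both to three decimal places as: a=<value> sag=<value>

seed: a₀ = √(S³/(24(L−S))) = √(180.792³/(24·86.640)) = 53.309422
iter 1: u=1.695685  f(a)=+1.334e+01  f'(a)=-4.286e+00  a ← 53.309422 − (+1.334e+01/-4.286e+00) = 56.422505
iter 2: u=1.602127  f(a)=+1.258e+00  f'(a)=-3.513e+00  a ← 56.422505 − (+1.258e+00/-3.513e+00) = 56.780651
iter 3: u=1.592021  f(a)=+1.376e-02  f'(a)=-3.437e+00  a ← 56.780651 − (+1.376e-02/-3.437e+00) = 56.784654
iter 4: u=1.591909  f(a)=+1.684e-06  f'(a)=-3.436e+00  a ← 56.784654 − (+1.684e-06/-3.436e+00) = 56.784654
iter 5: u=1.591909  f(a)=+0.000e+00  f'(a)=-3.436e+00  a ← 56.784654 − (+0.000e+00/-3.436e+00) = 56.784654
converged: |Δa| < 1e-12 after 5 iterations
sag = a·(cosh(S/(2a)) − 1) = 56.784654·(cosh(1.591909) − 1) = 88.489107
T_max/T_min = cosh(S/(2a)) = 2.558328

a=56.785 sag=88.489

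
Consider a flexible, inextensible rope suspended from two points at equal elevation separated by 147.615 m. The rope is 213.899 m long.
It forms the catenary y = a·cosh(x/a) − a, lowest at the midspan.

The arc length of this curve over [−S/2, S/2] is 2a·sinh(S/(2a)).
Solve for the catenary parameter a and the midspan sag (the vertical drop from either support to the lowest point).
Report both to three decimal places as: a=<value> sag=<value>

seed: a₀ = √(S³/(24(L−S))) = √(147.615³/(24·66.284)) = 44.966156
iter 1: u=1.641401  f(a)=+9.524e+00  f'(a)=-3.823e+00  a ← 44.966156 − (+9.524e+00/-3.823e+00) = 47.457467
iter 2: u=1.555235  f(a)=+8.488e-01  f'(a)=-3.169e+00  a ← 47.457467 − (+8.488e-01/-3.169e+00) = 47.725294
iter 3: u=1.546507  f(a)=+8.199e-03  f'(a)=-3.108e+00  a ← 47.725294 − (+8.199e-03/-3.108e+00) = 47.727932
iter 4: u=1.546422  f(a)=+7.814e-07  f'(a)=-3.108e+00  a ← 47.727932 − (+7.814e-07/-3.108e+00) = 47.727932
iter 5: u=1.546421  f(a)=+2.842e-14  f'(a)=-3.108e+00  a ← 47.727932 − (+2.842e-14/-3.108e+00) = 47.727932
converged: |Δa| < 1e-12 after 5 iterations
sag = a·(cosh(S/(2a)) − 1) = 47.727932·(cosh(1.546421) − 1) = 69.388041
T_max/T_min = cosh(S/(2a)) = 2.453825

a=47.728 sag=69.388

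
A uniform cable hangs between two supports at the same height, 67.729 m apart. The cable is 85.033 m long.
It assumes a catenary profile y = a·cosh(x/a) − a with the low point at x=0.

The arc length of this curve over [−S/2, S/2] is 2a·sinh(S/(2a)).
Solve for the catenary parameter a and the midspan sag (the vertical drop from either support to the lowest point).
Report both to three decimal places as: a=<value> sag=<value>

a=28.344 sag=22.754

seed: a₀ = √(S³/(24(L−S))) = √(67.729³/(24·17.304)) = 27.351624
iter 1: u=1.238117  f(a)=+1.376e+00  f'(a)=-1.470e+00  a ← 27.351624 − (+1.376e+00/-1.470e+00) = 28.287387
iter 2: u=1.197159  f(a)=+7.376e-02  f'(a)=-1.316e+00  a ← 28.287387 − (+7.376e-02/-1.316e+00) = 28.343415
iter 3: u=1.194793  f(a)=+2.386e-04  f'(a)=-1.308e+00  a ← 28.343415 − (+2.386e-04/-1.308e+00) = 28.343598
iter 4: u=1.194785  f(a)=+2.514e-09  f'(a)=-1.308e+00  a ← 28.343598 − (+2.514e-09/-1.308e+00) = 28.343598
iter 5: u=1.194785  f(a)=+0.000e+00  f'(a)=-1.308e+00  a ← 28.343598 − (+0.000e+00/-1.308e+00) = 28.343598
converged: |Δa| < 1e-12 after 5 iterations
sag = a·(cosh(S/(2a)) − 1) = 28.343598·(cosh(1.194785) − 1) = 22.754468
T_max/T_min = cosh(S/(2a)) = 1.802808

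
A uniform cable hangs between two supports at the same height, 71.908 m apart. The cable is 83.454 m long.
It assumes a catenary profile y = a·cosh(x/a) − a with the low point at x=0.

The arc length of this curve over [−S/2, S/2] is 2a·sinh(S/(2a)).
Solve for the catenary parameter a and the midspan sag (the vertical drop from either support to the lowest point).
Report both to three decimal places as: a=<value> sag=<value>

seed: a₀ = √(S³/(24(L−S))) = √(71.908³/(24·11.546)) = 36.630632
iter 1: u=0.981528  f(a)=+5.691e-01  f'(a)=-6.933e-01  a ← 36.630632 − (+5.691e-01/-6.933e-01) = 37.451534
iter 2: u=0.960014  f(a)=+1.969e-02  f'(a)=-6.460e-01  a ← 37.451534 − (+1.969e-02/-6.460e-01) = 37.482016
iter 3: u=0.959233  f(a)=+2.545e-05  f'(a)=-6.444e-01  a ← 37.482016 − (+2.545e-05/-6.444e-01) = 37.482056
iter 4: u=0.959232  f(a)=+4.265e-11  f'(a)=-6.444e-01  a ← 37.482056 − (+4.265e-11/-6.444e-01) = 37.482056
iter 5: u=0.959232  f(a)=+0.000e+00  f'(a)=-6.444e-01  a ← 37.482056 − (+0.000e+00/-6.444e-01) = 37.482056
converged: |Δa| < 1e-12 after 5 iterations
sag = a·(cosh(S/(2a)) − 1) = 37.482056·(cosh(0.959232) − 1) = 18.607578
T_max/T_min = cosh(S/(2a)) = 1.496440

a=37.482 sag=18.608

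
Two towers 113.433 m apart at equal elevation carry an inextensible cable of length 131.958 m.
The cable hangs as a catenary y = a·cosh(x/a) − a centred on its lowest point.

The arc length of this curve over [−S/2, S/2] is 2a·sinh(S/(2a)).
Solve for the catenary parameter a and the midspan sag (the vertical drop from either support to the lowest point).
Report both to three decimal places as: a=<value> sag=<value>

a=58.650 sag=29.628

seed: a₀ = √(S³/(24(L−S))) = √(113.433³/(24·18.525)) = 57.296012
iter 1: u=0.989886  f(a)=+9.291e-01  f'(a)=-7.123e-01  a ← 57.296012 − (+9.291e-01/-7.123e-01) = 58.600410
iter 2: u=0.967852  f(a)=+3.267e-02  f'(a)=-6.630e-01  a ← 58.600410 − (+3.267e-02/-6.630e-01) = 58.649695
iter 3: u=0.967038  f(a)=+4.368e-05  f'(a)=-6.612e-01  a ← 58.649695 − (+4.368e-05/-6.612e-01) = 58.649761
iter 4: u=0.967037  f(a)=+7.824e-11  f'(a)=-6.612e-01  a ← 58.649761 − (+7.824e-11/-6.612e-01) = 58.649761
iter 5: u=0.967037  f(a)=-2.842e-14  f'(a)=-6.612e-01  a ← 58.649761 − (-2.842e-14/-6.612e-01) = 58.649761
converged: |Δa| < 1e-12 after 5 iterations
sag = a·(cosh(S/(2a)) − 1) = 58.649761·(cosh(0.967037) − 1) = 29.628339
T_max/T_min = cosh(S/(2a)) = 1.505174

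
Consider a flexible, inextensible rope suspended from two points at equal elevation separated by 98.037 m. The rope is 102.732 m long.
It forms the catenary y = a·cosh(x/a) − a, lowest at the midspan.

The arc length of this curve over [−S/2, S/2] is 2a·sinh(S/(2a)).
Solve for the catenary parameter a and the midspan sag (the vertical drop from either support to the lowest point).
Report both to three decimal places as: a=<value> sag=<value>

a=92.095 sag=13.356

seed: a₀ = √(S³/(24(L−S))) = √(98.037³/(24·4.695)) = 91.445345
iter 1: u=0.536042  f(a)=+6.792e-02  f'(a)=-1.057e-01  a ← 91.445345 − (+6.792e-02/-1.057e-01) = 92.088096
iter 2: u=0.532300  f(a)=+7.227e-04  f'(a)=-1.034e-01  a ← 92.088096 − (+7.227e-04/-1.034e-01) = 92.095084
iter 3: u=0.532260  f(a)=+8.380e-08  f'(a)=-1.034e-01  a ← 92.095084 − (+8.380e-08/-1.034e-01) = 92.095085
iter 4: u=0.532260  f(a)=+1.421e-14  f'(a)=-1.034e-01  a ← 92.095085 − (+1.421e-14/-1.034e-01) = 92.095085
converged: |Δa| < 1e-12 after 4 iterations
sag = a·(cosh(S/(2a)) − 1) = 92.095085·(cosh(0.532260) − 1) = 13.356186
T_max/T_min = cosh(S/(2a)) = 1.145026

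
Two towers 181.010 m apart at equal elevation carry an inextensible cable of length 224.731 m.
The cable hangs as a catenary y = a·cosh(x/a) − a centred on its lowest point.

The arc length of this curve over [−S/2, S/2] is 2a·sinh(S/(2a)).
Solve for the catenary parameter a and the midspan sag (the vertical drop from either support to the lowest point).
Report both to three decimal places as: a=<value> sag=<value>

a=77.765 sag=58.886

seed: a₀ = √(S³/(24(L−S))) = √(181.010³/(24·43.721)) = 75.180150
iter 1: u=1.203842  f(a)=+3.280e+00  f'(a)=-1.341e+00  a ← 75.180150 − (+3.280e+00/-1.341e+00) = 77.626511
iter 2: u=1.165903  f(a)=+1.669e-01  f'(a)=-1.207e+00  a ← 77.626511 − (+1.669e-01/-1.207e+00) = 77.764736
iter 3: u=1.163831  f(a)=+4.834e-04  f'(a)=-1.200e+00  a ← 77.764736 − (+4.834e-04/-1.200e+00) = 77.765139
iter 4: u=1.163825  f(a)=+4.081e-09  f'(a)=-1.200e+00  a ← 77.765139 − (+4.081e-09/-1.200e+00) = 77.765139
iter 5: u=1.163825  f(a)=+2.842e-14  f'(a)=-1.200e+00  a ← 77.765139 − (+2.842e-14/-1.200e+00) = 77.765139
converged: |Δa| < 1e-12 after 5 iterations
sag = a·(cosh(S/(2a)) − 1) = 77.765139·(cosh(1.163825) − 1) = 58.885593
T_max/T_min = cosh(S/(2a)) = 1.757224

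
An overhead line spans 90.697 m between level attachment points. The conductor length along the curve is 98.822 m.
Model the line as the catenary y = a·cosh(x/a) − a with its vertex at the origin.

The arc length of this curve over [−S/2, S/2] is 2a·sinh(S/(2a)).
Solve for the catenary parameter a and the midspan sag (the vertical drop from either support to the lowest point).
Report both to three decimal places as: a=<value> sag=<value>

a=62.669 sag=17.136

seed: a₀ = √(S³/(24(L−S))) = √(90.697³/(24·8.125)) = 61.854611
iter 1: u=0.733147  f(a)=+2.212e-01  f'(a)=-2.771e-01  a ← 61.854611 − (+2.212e-01/-2.771e-01) = 62.652772
iter 2: u=0.723807  f(a)=+4.354e-03  f'(a)=-2.663e-01  a ← 62.652772 − (+4.354e-03/-2.663e-01) = 62.669122
iter 3: u=0.723618  f(a)=+1.762e-06  f'(a)=-2.661e-01  a ← 62.669122 − (+1.762e-06/-2.661e-01) = 62.669128
iter 4: u=0.723618  f(a)=+2.984e-13  f'(a)=-2.661e-01  a ← 62.669128 − (+2.984e-13/-2.661e-01) = 62.669128
converged: |Δa| < 1e-12 after 4 iterations
sag = a·(cosh(S/(2a)) − 1) = 62.669128·(cosh(0.723618) − 1) = 17.136050
T_max/T_min = cosh(S/(2a)) = 1.273437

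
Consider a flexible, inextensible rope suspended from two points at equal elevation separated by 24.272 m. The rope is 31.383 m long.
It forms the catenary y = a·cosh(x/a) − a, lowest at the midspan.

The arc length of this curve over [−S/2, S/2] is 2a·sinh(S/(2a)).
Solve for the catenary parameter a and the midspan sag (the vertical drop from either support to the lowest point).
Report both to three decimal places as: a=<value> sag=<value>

a=9.531 sag=8.828

seed: a₀ = √(S³/(24(L−S))) = √(24.272³/(24·7.111)) = 9.153504
iter 1: u=1.325831  f(a)=+6.518e-01  f'(a)=-1.845e+00  a ← 9.153504 − (+6.518e-01/-1.845e+00) = 9.506870
iter 2: u=1.276551  f(a)=+3.964e-02  f'(a)=-1.626e+00  a ← 9.506870 − (+3.964e-02/-1.626e+00) = 9.531246
iter 3: u=1.273286  f(a)=+1.677e-04  f'(a)=-1.613e+00  a ← 9.531246 − (+1.677e-04/-1.613e+00) = 9.531350
iter 4: u=1.273272  f(a)=+3.027e-09  f'(a)=-1.613e+00  a ← 9.531350 − (+3.027e-09/-1.613e+00) = 9.531350
iter 5: u=1.273272  f(a)=+0.000e+00  f'(a)=-1.613e+00  a ← 9.531350 − (+0.000e+00/-1.613e+00) = 9.531350
converged: |Δa| < 1e-12 after 5 iterations
sag = a·(cosh(S/(2a)) − 1) = 9.531350·(cosh(1.273272) − 1) = 8.828111
T_max/T_min = cosh(S/(2a)) = 1.926218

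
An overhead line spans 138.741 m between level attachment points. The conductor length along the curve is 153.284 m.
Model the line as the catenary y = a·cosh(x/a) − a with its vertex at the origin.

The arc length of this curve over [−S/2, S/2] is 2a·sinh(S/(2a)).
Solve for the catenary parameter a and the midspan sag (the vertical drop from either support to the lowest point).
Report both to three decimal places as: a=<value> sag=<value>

a=88.816 sag=28.497

seed: a₀ = √(S³/(24(L−S))) = √(138.741³/(24·14.543)) = 87.473118
iter 1: u=0.793049  f(a)=+4.642e-01  f'(a)=-3.539e-01  a ← 87.473118 − (+4.642e-01/-3.539e-01) = 88.784875
iter 2: u=0.781332  f(a)=+1.065e-02  f'(a)=-3.378e-01  a ← 88.784875 − (+1.065e-02/-3.378e-01) = 88.816396
iter 3: u=0.781055  f(a)=+5.895e-06  f'(a)=-3.375e-01  a ← 88.816396 − (+5.895e-06/-3.375e-01) = 88.816414
iter 4: u=0.781055  f(a)=+1.819e-12  f'(a)=-3.375e-01  a ← 88.816414 − (+1.819e-12/-3.375e-01) = 88.816414
converged: |Δa| < 1e-12 after 4 iterations
sag = a·(cosh(S/(2a)) − 1) = 88.816414·(cosh(0.781055) − 1) = 28.496635
T_max/T_min = cosh(S/(2a)) = 1.320849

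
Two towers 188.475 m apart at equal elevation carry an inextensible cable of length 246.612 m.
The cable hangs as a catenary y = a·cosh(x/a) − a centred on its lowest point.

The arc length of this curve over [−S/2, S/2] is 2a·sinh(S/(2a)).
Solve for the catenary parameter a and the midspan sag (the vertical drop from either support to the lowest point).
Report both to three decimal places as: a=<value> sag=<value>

a=72.272 sag=70.653

seed: a₀ = √(S³/(24(L−S))) = √(188.475³/(24·58.137)) = 69.270560
iter 1: u=1.360426  f(a)=+5.623e+00  f'(a)=-2.010e+00  a ← 69.270560 − (+5.623e+00/-2.010e+00) = 72.067505
iter 2: u=1.307628  f(a)=+3.585e-01  f'(a)=-1.762e+00  a ← 72.067505 − (+3.585e-01/-1.762e+00) = 72.271024
iter 3: u=1.303946  f(a)=+1.677e-03  f'(a)=-1.745e+00  a ← 72.271024 − (+1.677e-03/-1.745e+00) = 72.271985
iter 4: u=1.303928  f(a)=+3.706e-08  f'(a)=-1.745e+00  a ← 72.271985 − (+3.706e-08/-1.745e+00) = 72.271985
iter 5: u=1.303928  f(a)=+0.000e+00  f'(a)=-1.745e+00  a ← 72.271985 − (+0.000e+00/-1.745e+00) = 72.271985
converged: |Δa| < 1e-12 after 5 iterations
sag = a·(cosh(S/(2a)) − 1) = 72.271985·(cosh(1.303928) − 1) = 70.653204
T_max/T_min = cosh(S/(2a)) = 1.977602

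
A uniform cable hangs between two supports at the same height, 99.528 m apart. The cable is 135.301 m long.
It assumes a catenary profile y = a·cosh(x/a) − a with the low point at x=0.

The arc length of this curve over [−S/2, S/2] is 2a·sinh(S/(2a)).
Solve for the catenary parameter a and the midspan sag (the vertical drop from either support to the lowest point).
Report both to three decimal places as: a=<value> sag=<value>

a=35.581 sag=40.856

seed: a₀ = √(S³/(24(L−S))) = √(99.528³/(24·35.773)) = 33.887116
iter 1: u=1.468523  f(a)=+4.061e+00  f'(a)=-2.603e+00  a ← 33.887116 − (+4.061e+00/-2.603e+00) = 35.447335
iter 2: u=1.403886  f(a)=+2.973e-01  f'(a)=-2.235e+00  a ← 35.447335 − (+2.973e-01/-2.235e+00) = 35.580390
iter 3: u=1.398636  f(a)=+1.872e-03  f'(a)=-2.207e+00  a ← 35.580390 − (+1.872e-03/-2.207e+00) = 35.581238
iter 4: u=1.398602  f(a)=+7.523e-08  f'(a)=-2.206e+00  a ← 35.581238 − (+7.523e-08/-2.206e+00) = 35.581238
iter 5: u=1.398602  f(a)=+0.000e+00  f'(a)=-2.206e+00  a ← 35.581238 − (+0.000e+00/-2.206e+00) = 35.581238
converged: |Δa| < 1e-12 after 5 iterations
sag = a·(cosh(S/(2a)) − 1) = 35.581238·(cosh(1.398602) − 1) = 40.855760
T_max/T_min = cosh(S/(2a)) = 2.148239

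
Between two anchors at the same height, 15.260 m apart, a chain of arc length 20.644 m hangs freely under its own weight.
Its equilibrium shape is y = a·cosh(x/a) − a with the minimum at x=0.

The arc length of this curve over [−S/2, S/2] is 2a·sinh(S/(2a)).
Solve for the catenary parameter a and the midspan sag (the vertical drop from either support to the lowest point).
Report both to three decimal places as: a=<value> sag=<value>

a=5.502 sag=6.195

seed: a₀ = √(S³/(24(L−S))) = √(15.260³/(24·5.384)) = 5.244132
iter 1: u=1.454959  f(a)=+5.995e-01  f'(a)=-2.522e+00  a ← 5.244132 − (+5.995e-01/-2.522e+00) = 5.481804
iter 2: u=1.391878  f(a)=+4.316e-02  f'(a)=-2.171e+00  a ← 5.481804 − (+4.316e-02/-2.171e+00) = 5.501686
iter 3: u=1.386848  f(a)=+2.621e-04  f'(a)=-2.145e+00  a ← 5.501686 − (+2.621e-04/-2.145e+00) = 5.501808
iter 4: u=1.386817  f(a)=+9.799e-09  f'(a)=-2.144e+00  a ← 5.501808 − (+9.799e-09/-2.144e+00) = 5.501808
iter 5: u=1.386817  f(a)=+0.000e+00  f'(a)=-2.144e+00  a ← 5.501808 − (+0.000e+00/-2.144e+00) = 5.501808
converged: |Δa| < 1e-12 after 5 iterations
sag = a·(cosh(S/(2a)) − 1) = 5.501808·(cosh(1.386817) − 1) = 6.194926
T_max/T_min = cosh(S/(2a)) = 2.125980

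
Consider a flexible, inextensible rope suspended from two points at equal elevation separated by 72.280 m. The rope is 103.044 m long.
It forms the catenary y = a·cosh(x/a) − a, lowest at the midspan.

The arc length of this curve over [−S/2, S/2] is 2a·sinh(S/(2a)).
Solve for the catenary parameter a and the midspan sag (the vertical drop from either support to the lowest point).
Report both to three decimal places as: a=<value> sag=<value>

seed: a₀ = √(S³/(24(L−S))) = √(72.280³/(24·30.764)) = 22.615188
iter 1: u=1.598041  f(a)=+4.176e+00  f'(a)=-3.482e+00  a ← 22.615188 − (+4.176e+00/-3.482e+00) = 23.814444
iter 2: u=1.517566  f(a)=+3.551e-01  f'(a)=-2.913e+00  a ← 23.814444 − (+3.551e-01/-2.913e+00) = 23.936377
iter 3: u=1.509836  f(a)=+3.097e-03  f'(a)=-2.862e+00  a ← 23.936377 − (+3.097e-03/-2.862e+00) = 23.937459
iter 4: u=1.509768  f(a)=+2.400e-07  f'(a)=-2.862e+00  a ← 23.937459 − (+2.400e-07/-2.862e+00) = 23.937459
iter 5: u=1.509768  f(a)=-1.421e-14  f'(a)=-2.862e+00  a ← 23.937459 − (-1.421e-14/-2.862e+00) = 23.937459
converged: |Δa| < 1e-12 after 5 iterations
sag = a·(cosh(S/(2a)) − 1) = 23.937459·(cosh(1.509768) − 1) = 32.873794
T_max/T_min = cosh(S/(2a)) = 2.373320

a=23.937 sag=32.874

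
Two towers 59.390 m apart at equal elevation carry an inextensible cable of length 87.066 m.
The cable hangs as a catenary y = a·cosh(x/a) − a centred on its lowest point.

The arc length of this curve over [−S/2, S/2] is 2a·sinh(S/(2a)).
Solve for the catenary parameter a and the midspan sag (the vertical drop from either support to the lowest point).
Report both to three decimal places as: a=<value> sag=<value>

seed: a₀ = √(S³/(24(L−S))) = √(59.390³/(24·27.676)) = 17.758763
iter 1: u=1.672132  f(a)=+4.137e+00  f'(a)=-4.080e+00  a ← 17.758763 − (+4.137e+00/-4.080e+00) = 18.772716
iter 2: u=1.581817  f(a)=+3.808e-01  f'(a)=-3.361e+00  a ← 18.772716 − (+3.808e-01/-3.361e+00) = 18.886015
iter 3: u=1.572327  f(a)=+3.947e-03  f'(a)=-3.291e+00  a ← 18.886015 − (+3.947e-03/-3.291e+00) = 18.887215
iter 4: u=1.572228  f(a)=+4.340e-07  f'(a)=-3.291e+00  a ← 18.887215 − (+4.340e-07/-3.291e+00) = 18.887215
iter 5: u=1.572228  f(a)=+0.000e+00  f'(a)=-3.291e+00  a ← 18.887215 − (+0.000e+00/-3.291e+00) = 18.887215
converged: |Δa| < 1e-12 after 5 iterations
sag = a·(cosh(S/(2a)) − 1) = 18.887215·(cosh(1.572228) − 1) = 28.566436
T_max/T_min = cosh(S/(2a)) = 2.512475

a=18.887 sag=28.566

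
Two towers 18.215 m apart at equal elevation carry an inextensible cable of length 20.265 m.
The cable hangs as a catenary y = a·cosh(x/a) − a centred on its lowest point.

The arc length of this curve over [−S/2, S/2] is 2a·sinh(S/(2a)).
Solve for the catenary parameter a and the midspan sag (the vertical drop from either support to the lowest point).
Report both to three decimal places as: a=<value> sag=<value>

a=11.266 sag=3.886

seed: a₀ = √(S³/(24(L−S))) = √(18.215³/(24·2.050)) = 11.083099
iter 1: u=0.821747  f(a)=+7.034e-02  f'(a)=-3.955e-01  a ← 11.083099 − (+7.034e-02/-3.955e-01) = 11.260935
iter 2: u=0.808769  f(a)=+1.729e-03  f'(a)=-3.763e-01  a ← 11.260935 − (+1.729e-03/-3.763e-01) = 11.265529
iter 3: u=0.808440  f(a)=+1.103e-06  f'(a)=-3.758e-01  a ← 11.265529 − (+1.103e-06/-3.758e-01) = 11.265532
iter 4: u=0.808439  f(a)=+4.512e-13  f'(a)=-3.758e-01  a ← 11.265532 − (+4.512e-13/-3.758e-01) = 11.265532
converged: |Δa| < 1e-12 after 4 iterations
sag = a·(cosh(S/(2a)) − 1) = 11.265532·(cosh(0.808439) − 1) = 3.886358
T_max/T_min = cosh(S/(2a)) = 1.344978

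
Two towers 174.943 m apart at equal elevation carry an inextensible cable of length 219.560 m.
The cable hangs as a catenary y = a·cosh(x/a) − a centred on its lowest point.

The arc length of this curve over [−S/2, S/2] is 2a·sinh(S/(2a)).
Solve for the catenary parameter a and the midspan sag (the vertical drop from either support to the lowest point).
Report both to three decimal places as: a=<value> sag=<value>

a=73.272 sag=58.715

seed: a₀ = √(S³/(24(L−S))) = √(174.943³/(24·44.617)) = 70.711337
iter 1: u=1.237022  f(a)=+3.541e+00  f'(a)=-1.466e+00  a ← 70.711337 − (+3.541e+00/-1.466e+00) = 73.126732
iter 2: u=1.196163  f(a)=+1.895e-01  f'(a)=-1.313e+00  a ← 73.126732 − (+1.895e-01/-1.313e+00) = 73.271089
iter 3: u=1.193806  f(a)=+6.109e-04  f'(a)=-1.304e+00  a ← 73.271089 − (+6.109e-04/-1.304e+00) = 73.271558
iter 4: u=1.193799  f(a)=+6.391e-09  f'(a)=-1.304e+00  a ← 73.271558 − (+6.391e-09/-1.304e+00) = 73.271558
iter 5: u=1.193799  f(a)=+0.000e+00  f'(a)=-1.304e+00  a ← 73.271558 − (+0.000e+00/-1.304e+00) = 73.271558
converged: |Δa| < 1e-12 after 5 iterations
sag = a·(cosh(S/(2a)) − 1) = 73.271558·(cosh(1.193799) − 1) = 58.714690
T_max/T_min = cosh(S/(2a)) = 1.801330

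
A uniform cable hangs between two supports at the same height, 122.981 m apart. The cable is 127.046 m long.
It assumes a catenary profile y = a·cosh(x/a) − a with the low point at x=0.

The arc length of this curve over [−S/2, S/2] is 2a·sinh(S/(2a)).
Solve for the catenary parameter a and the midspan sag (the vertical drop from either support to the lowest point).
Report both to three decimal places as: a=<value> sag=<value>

seed: a₀ = √(S³/(24(L−S))) = √(122.981³/(24·4.065)) = 138.076934
iter 1: u=0.445335  f(a)=+4.050e-02  f'(a)=-6.006e-02  a ← 138.076934 − (+4.050e-02/-6.006e-02) = 138.751303
iter 2: u=0.443171  f(a)=+2.986e-04  f'(a)=-5.917e-02  a ← 138.751303 − (+2.986e-04/-5.917e-02) = 138.756350
iter 3: u=0.443154  f(a)=+1.650e-08  f'(a)=-5.917e-02  a ← 138.756350 − (+1.650e-08/-5.917e-02) = 138.756350
iter 4: u=0.443154  f(a)=+1.421e-14  f'(a)=-5.917e-02  a ← 138.756350 − (+1.421e-14/-5.917e-02) = 138.756350
converged: |Δa| < 1e-12 after 4 iterations
sag = a·(cosh(S/(2a)) − 1) = 138.756350·(cosh(0.443154) − 1) = 13.849339
T_max/T_min = cosh(S/(2a)) = 1.099810

a=138.756 sag=13.849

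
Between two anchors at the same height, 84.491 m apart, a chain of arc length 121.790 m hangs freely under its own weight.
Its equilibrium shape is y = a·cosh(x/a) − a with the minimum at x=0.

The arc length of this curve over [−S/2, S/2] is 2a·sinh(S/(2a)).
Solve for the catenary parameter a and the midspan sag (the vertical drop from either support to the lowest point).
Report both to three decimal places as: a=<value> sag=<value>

a=27.527 sag=39.301

seed: a₀ = √(S³/(24(L−S))) = √(84.491³/(24·37.299)) = 25.957416
iter 1: u=1.627492  f(a)=+5.263e+00  f'(a)=-3.711e+00  a ← 25.957416 − (+5.263e+00/-3.711e+00) = 27.375745
iter 2: u=1.543173  f(a)=+4.622e-01  f'(a)=-3.085e+00  a ← 27.375745 − (+4.622e-01/-3.085e+00) = 27.525543
iter 3: u=1.534774  f(a)=+4.321e-03  f'(a)=-3.028e+00  a ← 27.525543 − (+4.321e-03/-3.028e+00) = 27.526970
iter 4: u=1.534695  f(a)=+3.857e-07  f'(a)=-3.027e+00  a ← 27.526970 − (+3.857e-07/-3.027e+00) = 27.526970
iter 5: u=1.534695  f(a)=+0.000e+00  f'(a)=-3.027e+00  a ← 27.526970 − (+0.000e+00/-3.027e+00) = 27.526970
converged: |Δa| < 1e-12 after 5 iterations
sag = a·(cosh(S/(2a)) − 1) = 27.526970·(cosh(1.534695) − 1) = 39.300682
T_max/T_min = cosh(S/(2a)) = 2.427716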